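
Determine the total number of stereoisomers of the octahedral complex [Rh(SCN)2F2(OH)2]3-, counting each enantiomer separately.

The six octahedral sites form three mutually perpendicular trans pairs.
There are 5 geometric isomers: SCN trans, F trans, OH trans; SCN cis, F trans, OH cis; SCN trans, F cis, OH cis; SCN cis, F cis, OH cis (chiral); SCN cis, F cis, OH trans.
One of these lacks any improper symmetry element and so occurs as an enantiomeric pair, giving 5 + 1 = 6 stereoisomers in total.

6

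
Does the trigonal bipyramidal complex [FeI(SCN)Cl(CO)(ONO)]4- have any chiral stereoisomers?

yes

A trigonal bipyramid has two axial and three equatorial sites, which are chemically inequivalent.
Systematic enumeration (placing each ligand type in turn and discarding arrangements equivalent by rotation or reflection) gives 10 geometric isomers.
Of these, 10 lack any improper symmetry element and so occur as enantiomeric pairs, giving 10 + 10 = 20 stereoisomers in total.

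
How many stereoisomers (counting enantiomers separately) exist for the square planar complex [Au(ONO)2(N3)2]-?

Working through the distinct placements yields 2 geometric isomers: ONO cis; ONO trans.
Each arrangement has an internal mirror plane or centre of symmetry, so none is chiral.

2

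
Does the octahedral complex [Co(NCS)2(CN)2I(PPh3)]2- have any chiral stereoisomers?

The six octahedral sites form three mutually perpendicular trans pairs.
Working through the distinct placements yields 6 geometric isomers: NCS cis, CN trans; NCS trans, CN trans; NCS cis, CN cis (3 arrangements, 2 chiral); NCS trans, CN cis.
Of these, 2 lack any improper symmetry element and so occur as enantiomeric pairs, giving 6 + 2 = 8 stereoisomers in total.

yes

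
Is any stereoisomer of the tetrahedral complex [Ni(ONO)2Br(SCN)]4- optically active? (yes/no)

In a tetrahedral complex all four positions are equivalent and every pair of ligands is adjacent — there is no cis/trans distinction.
Only one geometric arrangement is possible.

no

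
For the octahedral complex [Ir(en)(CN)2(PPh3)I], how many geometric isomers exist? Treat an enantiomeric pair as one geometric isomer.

Each en is bidentate and must span two cis positions.
There are 4 geometric isomers: CN trans; CN cis (3 arrangements, 2 chiral).

4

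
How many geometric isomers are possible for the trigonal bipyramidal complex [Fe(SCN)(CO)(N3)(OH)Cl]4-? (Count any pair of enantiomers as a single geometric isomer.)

10

A trigonal bipyramid has two axial and three equatorial sites, which are chemically inequivalent.
Placing the ligands in turn and identifying arrangements related by rotation or reflection leaves 10 distinct geometric isomers.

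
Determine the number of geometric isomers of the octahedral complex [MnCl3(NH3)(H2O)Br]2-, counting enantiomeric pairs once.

The six octahedral sites form three mutually perpendicular trans pairs.
Working through the distinct placements yields 4 geometric isomers: Cl mer (3 arrangements); Cl fac (chiral).

4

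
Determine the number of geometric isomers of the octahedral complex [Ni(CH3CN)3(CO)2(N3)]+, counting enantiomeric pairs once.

The six octahedral sites form three mutually perpendicular trans pairs.
Working through the distinct placements yields 3 geometric isomers: CH3CN mer, CO cis; CH3CN mer, CO trans; CH3CN fac, CO cis.

3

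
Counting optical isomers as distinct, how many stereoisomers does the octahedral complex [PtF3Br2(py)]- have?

In an octahedral complex each vertex has one trans partner and four cis neighbours.
The distinct arrangements are (3 in all): F mer, Br trans; F fac, Br cis; F mer, Br cis.
Each arrangement has an internal mirror plane or centre of symmetry, so none is chiral.

3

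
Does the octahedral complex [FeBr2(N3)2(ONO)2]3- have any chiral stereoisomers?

In an octahedral complex each vertex has one trans partner and four cis neighbours.
Working through the distinct placements yields 5 geometric isomers: Br trans, N3 trans, ONO trans; Br trans, N3 cis, ONO cis; Br cis, N3 cis, ONO trans; Br cis, N3 cis, ONO cis (chiral); Br cis, N3 trans, ONO cis.
One of these lacks any improper symmetry element and so occurs as an enantiomeric pair, giving 5 + 1 = 6 stereoisomers in total.

yes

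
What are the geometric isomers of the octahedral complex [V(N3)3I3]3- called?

fac and mer

The six octahedral sites form three mutually perpendicular trans pairs.
The distinct arrangements are (2 in all): N3 mer; N3 fac.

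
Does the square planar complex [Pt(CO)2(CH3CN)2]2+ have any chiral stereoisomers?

no

In a square planar complex each vertex has one trans partner and two cis neighbours.
There are 2 geometric isomers: CO cis; CO trans.
Each arrangement has an internal mirror plane or centre of symmetry, so none is chiral.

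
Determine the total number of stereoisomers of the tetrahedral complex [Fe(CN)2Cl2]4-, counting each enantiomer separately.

1

All four vertices of a tetrahedron are equivalent and mutually adjacent, so cis/trans isomerism cannot arise.
Only one geometric arrangement is possible.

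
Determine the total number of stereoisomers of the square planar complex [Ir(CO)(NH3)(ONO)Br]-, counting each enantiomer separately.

3

There are 3 geometric isomers: (Br/NH3 trans, CO/ONO trans); (Br/ONO trans, CO/NH3 trans); (Br/CO trans, NH3/ONO trans).
Each arrangement has an internal mirror plane or centre of symmetry, so none is chiral.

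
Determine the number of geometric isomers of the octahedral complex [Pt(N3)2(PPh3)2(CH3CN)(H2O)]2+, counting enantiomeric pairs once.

6

Working through the distinct placements yields 6 geometric isomers: N3 trans, PPh3 trans; N3 cis, PPh3 cis (3 arrangements, 2 chiral); N3 cis, PPh3 trans; N3 trans, PPh3 cis.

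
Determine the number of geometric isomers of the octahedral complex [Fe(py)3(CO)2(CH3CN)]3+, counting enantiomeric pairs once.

Systematic placement gives 3 geometric isomers: py mer, CO cis; py mer, CO trans; py fac, CO cis.

3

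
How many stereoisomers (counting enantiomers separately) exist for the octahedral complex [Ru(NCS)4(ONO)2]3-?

An octahedron has six vertices in three trans pairs; every non-trans pair is cis.
The distinct arrangements are (2 in all): ONO trans; ONO cis.
Each arrangement has an internal mirror plane or centre of symmetry, so none is chiral.

2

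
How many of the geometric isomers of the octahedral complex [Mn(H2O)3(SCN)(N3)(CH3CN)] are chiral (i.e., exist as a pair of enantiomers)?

In an octahedral complex each vertex has one trans partner and four cis neighbours.
There are 4 geometric isomers: H2O mer (3 arrangements); H2O fac (chiral).
One of these lacks any improper symmetry element and so occurs as an enantiomeric pair, giving 4 + 1 = 5 stereoisomers in total.

1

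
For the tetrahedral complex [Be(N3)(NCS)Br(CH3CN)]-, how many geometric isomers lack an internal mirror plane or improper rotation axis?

1

In a tetrahedral complex all four positions are equivalent and every pair of ligands is adjacent — there is no cis/trans distinction.
Only one geometric arrangement is possible; it has no improper symmetry element, so it exists as a pair of enantiomers (2 stereoisomers).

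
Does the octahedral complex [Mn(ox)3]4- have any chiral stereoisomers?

Each ox is bidentate and must span two cis positions.
Only one geometric arrangement is possible; it has no improper symmetry element, so it exists as a pair of enantiomers (2 stereoisomers).

yes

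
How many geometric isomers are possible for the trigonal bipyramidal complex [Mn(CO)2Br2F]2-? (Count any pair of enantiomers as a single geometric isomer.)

In a trigonal bipyramid the two axial positions differ from the three equatorial ones.
Systematic enumeration (placing each ligand type in turn and discarding arrangements equivalent by rotation or reflection) gives 5 geometric isomers.

5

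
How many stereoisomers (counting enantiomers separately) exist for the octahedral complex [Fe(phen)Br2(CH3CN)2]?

4

An octahedron has six vertices in three trans pairs; every non-trans pair is cis.
Each phen is bidentate and must span two cis positions.
The distinct arrangements are (3 in all): Br trans, CH3CN cis; Br cis, CH3CN cis (chiral); Br cis, CH3CN trans.
One of these lacks any improper symmetry element and so occurs as an enantiomeric pair, giving 3 + 1 = 4 stereoisomers in total.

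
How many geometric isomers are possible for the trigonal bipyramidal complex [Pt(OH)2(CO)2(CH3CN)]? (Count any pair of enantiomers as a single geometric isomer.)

5

In a trigonal bipyramid the two axial positions differ from the three equatorial ones.
Placing the ligands in turn and identifying arrangements related by rotation or reflection leaves 5 distinct geometric isomers.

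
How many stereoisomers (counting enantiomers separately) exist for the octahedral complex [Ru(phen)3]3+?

The six octahedral sites form three mutually perpendicular trans pairs.
Each phen is bidentate and must span two cis positions.
Only one geometric arrangement is possible; it has no improper symmetry element, so it exists as a pair of enantiomers (2 stereoisomers).

2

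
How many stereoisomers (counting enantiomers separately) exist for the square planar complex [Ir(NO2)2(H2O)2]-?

2

A square has two trans pairs of vertices; adjacent vertices are cis.
There are 2 geometric isomers: NO2 cis; NO2 trans.
Each arrangement has an internal mirror plane or centre of symmetry, so none is chiral.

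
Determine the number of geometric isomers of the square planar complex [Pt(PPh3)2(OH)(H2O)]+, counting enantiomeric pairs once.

A square has two trans pairs of vertices; adjacent vertices are cis.
The distinct arrangements are (2 in all): PPh3 cis; PPh3 trans.

2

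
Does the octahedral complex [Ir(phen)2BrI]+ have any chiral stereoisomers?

In an octahedral complex each vertex has one trans partner and four cis neighbours.
Each phen is bidentate and must span two cis positions.
Systematic placement gives 2 geometric isomers: Br and I mutually trans; Br and I mutually cis (chiral).
One of these lacks any improper symmetry element and so occurs as an enantiomeric pair, giving 2 + 1 = 3 stereoisomers in total.

yes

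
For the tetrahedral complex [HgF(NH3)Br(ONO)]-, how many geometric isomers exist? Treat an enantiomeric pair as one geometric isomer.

In a tetrahedral complex all four positions are equivalent and every pair of ligands is adjacent — there is no cis/trans distinction.
Only one geometric arrangement is possible; it has no improper symmetry element, so it exists as a pair of enantiomers (2 stereoisomers).

1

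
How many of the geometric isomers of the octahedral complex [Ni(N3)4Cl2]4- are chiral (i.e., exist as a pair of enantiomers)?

The distinct arrangements are (2 in all): Cl trans; Cl cis.
Each arrangement has an internal mirror plane or centre of symmetry, so none is chiral.

0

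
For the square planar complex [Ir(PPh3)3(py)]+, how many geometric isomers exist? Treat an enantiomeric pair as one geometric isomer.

Only one geometric arrangement is possible.

1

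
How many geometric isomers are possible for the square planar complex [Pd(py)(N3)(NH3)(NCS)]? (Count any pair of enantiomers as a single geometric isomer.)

A square has two trans pairs of vertices; adjacent vertices are cis.
There are 3 geometric isomers: (N3/NH3 trans, NCS/py trans); (N3/py trans, NCS/NH3 trans); (N3/NCS trans, NH3/py trans).

3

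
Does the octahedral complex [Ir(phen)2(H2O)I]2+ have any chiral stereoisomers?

Each phen is bidentate and must span two cis positions.
Working through the distinct placements yields 2 geometric isomers: H2O and I mutually trans; H2O and I mutually cis (chiral).
One of these lacks any improper symmetry element and so occurs as an enantiomeric pair, giving 2 + 1 = 3 stereoisomers in total.

yes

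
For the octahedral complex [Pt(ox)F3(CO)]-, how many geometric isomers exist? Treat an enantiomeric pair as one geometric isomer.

2

The six octahedral sites form three mutually perpendicular trans pairs.
Each ox is bidentate and must span two cis positions.
The distinct arrangements are (2 in all): F fac; F mer.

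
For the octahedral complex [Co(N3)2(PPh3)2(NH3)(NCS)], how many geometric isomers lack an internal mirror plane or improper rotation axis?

2

In an octahedral complex each vertex has one trans partner and four cis neighbours.
There are 6 geometric isomers: N3 trans, PPh3 trans; N3 trans, PPh3 cis; N3 cis, PPh3 trans; N3 cis, PPh3 cis (3 arrangements, 2 chiral).
Of these, 2 lack any improper symmetry element and so occur as enantiomeric pairs, giving 6 + 2 = 8 stereoisomers in total.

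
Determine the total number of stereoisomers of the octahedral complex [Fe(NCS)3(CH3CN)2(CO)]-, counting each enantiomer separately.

The six octahedral sites form three mutually perpendicular trans pairs.
Systematic placement gives 3 geometric isomers: NCS mer, CH3CN trans; NCS mer, CH3CN cis; NCS fac, CH3CN cis.
Each arrangement has an internal mirror plane or centre of symmetry, so none is chiral.

3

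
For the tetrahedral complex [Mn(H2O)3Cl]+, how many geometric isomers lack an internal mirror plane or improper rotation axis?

0

In a tetrahedral complex all four positions are equivalent and every pair of ligands is adjacent — there is no cis/trans distinction.
Only one geometric arrangement is possible.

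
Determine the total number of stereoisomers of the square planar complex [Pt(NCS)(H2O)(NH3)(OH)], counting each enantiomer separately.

3

Systematic placement gives 3 geometric isomers: (H2O/NH3 trans, NCS/OH trans); (H2O/OH trans, NCS/NH3 trans); (H2O/NCS trans, NH3/OH trans).
Each arrangement has an internal mirror plane or centre of symmetry, so none is chiral.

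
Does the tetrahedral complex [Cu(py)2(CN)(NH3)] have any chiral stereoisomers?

All four vertices of a tetrahedron are equivalent and mutually adjacent, so cis/trans isomerism cannot arise.
Only one geometric arrangement is possible.

no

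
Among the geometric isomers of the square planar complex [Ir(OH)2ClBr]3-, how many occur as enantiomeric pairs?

A square has two trans pairs of vertices; adjacent vertices are cis.
There are 2 geometric isomers: OH cis; OH trans.
Each arrangement has an internal mirror plane or centre of symmetry, so none is chiral.

0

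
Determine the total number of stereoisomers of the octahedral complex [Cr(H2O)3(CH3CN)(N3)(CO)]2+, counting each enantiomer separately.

An octahedron has six vertices in three trans pairs; every non-trans pair is cis.
There are 4 geometric isomers: H2O mer (3 arrangements); H2O fac (chiral).
One of these lacks any improper symmetry element and so occurs as an enantiomeric pair, giving 4 + 1 = 5 stereoisomers in total.

5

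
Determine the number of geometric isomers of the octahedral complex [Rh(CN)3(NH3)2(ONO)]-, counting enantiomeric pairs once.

The six octahedral sites form three mutually perpendicular trans pairs.
There are 3 geometric isomers: CN mer, NH3 cis; CN mer, NH3 trans; CN fac, NH3 cis.

3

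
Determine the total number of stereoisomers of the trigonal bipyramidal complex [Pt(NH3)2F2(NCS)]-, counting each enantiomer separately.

A trigonal bipyramid has two axial and three equatorial sites, which are chemically inequivalent.
Systematic enumeration (placing each ligand type in turn and discarding arrangements equivalent by rotation or reflection) gives 5 geometric isomers.
One of these lacks any improper symmetry element and so occurs as an enantiomeric pair, giving 5 + 1 = 6 stereoisomers in total.

6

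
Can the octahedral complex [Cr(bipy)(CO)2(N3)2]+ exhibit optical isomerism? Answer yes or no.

In an octahedral complex each vertex has one trans partner and four cis neighbours.
Each bipy is bidentate and must span two cis positions.
There are 3 geometric isomers: CO trans, N3 cis; CO cis, N3 cis (chiral); CO cis, N3 trans.
One of these lacks any improper symmetry element and so occurs as an enantiomeric pair, giving 3 + 1 = 4 stereoisomers in total.

yes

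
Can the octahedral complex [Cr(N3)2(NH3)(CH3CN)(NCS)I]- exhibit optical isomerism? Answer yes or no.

yes

The six octahedral sites form three mutually perpendicular trans pairs.
Placing the ligands in turn and identifying arrangements related by rotation or reflection leaves 9 distinct geometric isomers.
Of these, 6 lack any improper symmetry element and so occur as enantiomeric pairs, giving 9 + 6 = 15 stereoisomers in total.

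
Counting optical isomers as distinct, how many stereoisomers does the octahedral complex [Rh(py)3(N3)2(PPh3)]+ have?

3

The distinct arrangements are (3 in all): py mer, N3 trans; py mer, N3 cis; py fac, N3 cis.
Each arrangement has an internal mirror plane or centre of symmetry, so none is chiral.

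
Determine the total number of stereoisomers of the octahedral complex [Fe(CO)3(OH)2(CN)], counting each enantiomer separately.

The six octahedral sites form three mutually perpendicular trans pairs.
Working through the distinct placements yields 3 geometric isomers: CO mer, OH trans; CO fac, OH cis; CO mer, OH cis.
Each arrangement has an internal mirror plane or centre of symmetry, so none is chiral.

3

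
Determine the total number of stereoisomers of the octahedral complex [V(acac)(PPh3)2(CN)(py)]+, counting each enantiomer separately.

An octahedron has six vertices in three trans pairs; every non-trans pair is cis.
Each acac is bidentate and must span two cis positions.
The distinct arrangements are (4 in all): PPh3 cis (3 arrangements, 2 chiral); PPh3 trans.
Of these, 2 lack any improper symmetry element and so occur as enantiomeric pairs, giving 4 + 2 = 6 stereoisomers in total.

6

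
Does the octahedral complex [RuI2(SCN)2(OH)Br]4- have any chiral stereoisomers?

yes

An octahedron has six vertices in three trans pairs; every non-trans pair is cis.
Working through the distinct placements yields 6 geometric isomers: I cis, SCN trans; I cis, SCN cis (3 arrangements, 2 chiral); I trans, SCN trans; I trans, SCN cis.
Of these, 2 lack any improper symmetry element and so occur as enantiomeric pairs, giving 6 + 2 = 8 stereoisomers in total.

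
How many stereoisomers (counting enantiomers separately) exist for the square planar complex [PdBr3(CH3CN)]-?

Only one geometric arrangement is possible.

1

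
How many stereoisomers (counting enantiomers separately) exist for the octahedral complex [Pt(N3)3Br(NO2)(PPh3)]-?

5

There are 4 geometric isomers: N3 mer (3 arrangements); N3 fac (chiral).
One of these lacks any improper symmetry element and so occurs as an enantiomeric pair, giving 4 + 1 = 5 stereoisomers in total.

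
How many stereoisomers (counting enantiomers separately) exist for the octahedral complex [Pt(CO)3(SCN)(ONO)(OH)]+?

Working through the distinct placements yields 4 geometric isomers: CO mer (3 arrangements); CO fac (chiral).
One of these lacks any improper symmetry element and so occurs as an enantiomeric pair, giving 4 + 1 = 5 stereoisomers in total.

5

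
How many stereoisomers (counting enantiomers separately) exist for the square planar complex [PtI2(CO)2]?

The distinct arrangements are (2 in all): I cis; I trans.
Each arrangement has an internal mirror plane or centre of symmetry, so none is chiral.

2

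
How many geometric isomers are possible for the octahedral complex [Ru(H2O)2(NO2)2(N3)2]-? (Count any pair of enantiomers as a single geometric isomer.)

An octahedron has six vertices in three trans pairs; every non-trans pair is cis.
Working through the distinct placements yields 5 geometric isomers: H2O trans, NO2 trans, N3 trans; H2O trans, NO2 cis, N3 cis; H2O cis, NO2 trans, N3 cis; H2O cis, NO2 cis, N3 cis (chiral); H2O cis, NO2 cis, N3 trans.

5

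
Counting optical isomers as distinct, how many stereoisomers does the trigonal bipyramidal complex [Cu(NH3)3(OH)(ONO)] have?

Working through the distinct placements yields 4 geometric isomers: OH equatorial, ONO equatorial; OH axial, ONO equatorial; OH equatorial, ONO axial; OH axial, ONO axial.
Each arrangement has an internal mirror plane or centre of symmetry, so none is chiral.

4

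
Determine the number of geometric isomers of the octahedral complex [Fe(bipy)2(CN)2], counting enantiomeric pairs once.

2

In an octahedral complex each vertex has one trans partner and four cis neighbours.
Each bipy is bidentate and must span two cis positions.
Systematic placement gives 2 geometric isomers: CN trans; CN cis (chiral).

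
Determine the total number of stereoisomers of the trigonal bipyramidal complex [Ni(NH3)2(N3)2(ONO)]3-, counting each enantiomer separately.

6

A trigonal bipyramid has two axial and three equatorial sites, which are chemically inequivalent.
Systematic enumeration (placing each ligand type in turn and discarding arrangements equivalent by rotation or reflection) gives 5 geometric isomers.
One of these lacks any improper symmetry element and so occurs as an enantiomeric pair, giving 5 + 1 = 6 stereoisomers in total.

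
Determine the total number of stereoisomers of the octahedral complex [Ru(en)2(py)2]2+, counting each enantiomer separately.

3

The six octahedral sites form three mutually perpendicular trans pairs.
Each en is bidentate and must span two cis positions.
Working through the distinct placements yields 2 geometric isomers: py trans; py cis (chiral).
One of these lacks any improper symmetry element and so occurs as an enantiomeric pair, giving 2 + 1 = 3 stereoisomers in total.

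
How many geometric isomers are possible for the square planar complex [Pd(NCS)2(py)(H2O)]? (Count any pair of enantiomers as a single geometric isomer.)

Working through the distinct placements yields 2 geometric isomers: NCS cis; NCS trans.

2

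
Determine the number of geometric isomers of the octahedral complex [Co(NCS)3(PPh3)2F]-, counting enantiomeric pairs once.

The six octahedral sites form three mutually perpendicular trans pairs.
The distinct arrangements are (3 in all): NCS mer, PPh3 trans; NCS fac, PPh3 cis; NCS mer, PPh3 cis.

3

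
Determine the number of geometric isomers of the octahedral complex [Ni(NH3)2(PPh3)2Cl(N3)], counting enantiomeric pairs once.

An octahedron has six vertices in three trans pairs; every non-trans pair is cis.
Working through the distinct placements yields 6 geometric isomers: NH3 trans, PPh3 trans; NH3 cis, PPh3 cis (3 arrangements, 2 chiral); NH3 cis, PPh3 trans; NH3 trans, PPh3 cis.

6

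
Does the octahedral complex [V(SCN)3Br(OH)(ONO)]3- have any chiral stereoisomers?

In an octahedral complex each vertex has one trans partner and four cis neighbours.
Systematic placement gives 4 geometric isomers: SCN mer (3 arrangements); SCN fac (chiral).
One of these lacks any improper symmetry element and so occurs as an enantiomeric pair, giving 4 + 1 = 5 stereoisomers in total.

yes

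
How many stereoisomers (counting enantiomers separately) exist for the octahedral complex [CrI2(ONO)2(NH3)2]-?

An octahedron has six vertices in three trans pairs; every non-trans pair is cis.
There are 5 geometric isomers: I trans, ONO trans, NH3 trans; I trans, ONO cis, NH3 cis; I cis, ONO trans, NH3 cis; I cis, ONO cis, NH3 cis (chiral); I cis, ONO cis, NH3 trans.
One of these lacks any improper symmetry element and so occurs as an enantiomeric pair, giving 5 + 1 = 6 stereoisomers in total.

6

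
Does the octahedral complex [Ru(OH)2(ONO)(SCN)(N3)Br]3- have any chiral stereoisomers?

An octahedron has six vertices in three trans pairs; every non-trans pair is cis.
Systematic enumeration (placing each ligand type in turn and discarding arrangements equivalent by rotation or reflection) gives 9 geometric isomers.
Of these, 6 lack any improper symmetry element and so occur as enantiomeric pairs, giving 9 + 6 = 15 stereoisomers in total.

yes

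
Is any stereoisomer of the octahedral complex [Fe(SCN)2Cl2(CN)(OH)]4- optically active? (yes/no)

yes

In an octahedral complex each vertex has one trans partner and four cis neighbours.
There are 6 geometric isomers: SCN trans, Cl cis; SCN cis, Cl cis (3 arrangements, 2 chiral); SCN trans, Cl trans; SCN cis, Cl trans.
Of these, 2 lack any improper symmetry element and so occur as enantiomeric pairs, giving 6 + 2 = 8 stereoisomers in total.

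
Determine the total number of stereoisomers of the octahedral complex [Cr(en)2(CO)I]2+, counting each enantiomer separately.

3

An octahedron has six vertices in three trans pairs; every non-trans pair is cis.
Each en is bidentate and must span two cis positions.
There are 2 geometric isomers: CO and I mutually trans; CO and I mutually cis (chiral).
One of these lacks any improper symmetry element and so occurs as an enantiomeric pair, giving 2 + 1 = 3 stereoisomers in total.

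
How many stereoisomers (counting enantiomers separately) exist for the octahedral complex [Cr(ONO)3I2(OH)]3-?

3

An octahedron has six vertices in three trans pairs; every non-trans pair is cis.
The distinct arrangements are (3 in all): ONO mer, I trans; ONO mer, I cis; ONO fac, I cis.
Each arrangement has an internal mirror plane or centre of symmetry, so none is chiral.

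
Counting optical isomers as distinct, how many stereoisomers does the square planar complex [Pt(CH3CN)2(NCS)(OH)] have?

2

Systematic placement gives 2 geometric isomers: CH3CN cis; CH3CN trans.
Each arrangement has an internal mirror plane or centre of symmetry, so none is chiral.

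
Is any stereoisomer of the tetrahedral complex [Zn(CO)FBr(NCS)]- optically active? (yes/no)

Only one geometric arrangement is possible; it has no improper symmetry element, so it exists as a pair of enantiomers (2 stereoisomers).

yes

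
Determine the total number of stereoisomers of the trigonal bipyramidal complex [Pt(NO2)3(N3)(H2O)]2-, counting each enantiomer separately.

4

In a trigonal bipyramid the two axial positions differ from the three equatorial ones.
There are 4 geometric isomers: N3 axial, H2O axial; N3 equatorial, H2O axial; N3 axial, H2O equatorial; N3 equatorial, H2O equatorial.
Each arrangement has an internal mirror plane or centre of symmetry, so none is chiral.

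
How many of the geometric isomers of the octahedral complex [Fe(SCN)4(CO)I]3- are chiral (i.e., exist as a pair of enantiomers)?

In an octahedral complex each vertex has one trans partner and four cis neighbours.
Systematic placement gives 2 geometric isomers: CO and I mutually trans; CO and I mutually cis.
Each arrangement has an internal mirror plane or centre of symmetry, so none is chiral.

0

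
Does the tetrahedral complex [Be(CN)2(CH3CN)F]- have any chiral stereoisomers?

All four vertices of a tetrahedron are equivalent and mutually adjacent, so cis/trans isomerism cannot arise.
Only one geometric arrangement is possible.

no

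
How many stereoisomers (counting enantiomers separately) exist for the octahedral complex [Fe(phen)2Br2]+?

The six octahedral sites form three mutually perpendicular trans pairs.
Each phen is bidentate and must span two cis positions.
There are 2 geometric isomers: Br trans; Br cis (chiral).
One of these lacks any improper symmetry element and so occurs as an enantiomeric pair, giving 2 + 1 = 3 stereoisomers in total.

3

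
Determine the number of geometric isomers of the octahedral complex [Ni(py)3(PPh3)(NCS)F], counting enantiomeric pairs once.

4

Systematic placement gives 4 geometric isomers: py mer (3 arrangements); py fac (chiral).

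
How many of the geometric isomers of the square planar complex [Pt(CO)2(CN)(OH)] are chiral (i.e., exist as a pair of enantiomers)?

Working through the distinct placements yields 2 geometric isomers: CO cis; CO trans.
Each arrangement has an internal mirror plane or centre of symmetry, so none is chiral.

0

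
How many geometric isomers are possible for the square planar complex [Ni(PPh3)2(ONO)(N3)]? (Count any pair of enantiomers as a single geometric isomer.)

A square has two trans pairs of vertices; adjacent vertices are cis.
There are 2 geometric isomers: PPh3 cis; PPh3 trans.

2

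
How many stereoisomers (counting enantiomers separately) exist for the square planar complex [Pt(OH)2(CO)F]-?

2

There are 2 geometric isomers: OH cis; OH trans.
Each arrangement has an internal mirror plane or centre of symmetry, so none is chiral.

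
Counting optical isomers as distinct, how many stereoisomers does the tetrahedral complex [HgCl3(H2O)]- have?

Only one geometric arrangement is possible.

1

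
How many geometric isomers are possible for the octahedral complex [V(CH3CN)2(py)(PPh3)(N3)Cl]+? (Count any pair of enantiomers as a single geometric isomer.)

In an octahedral complex each vertex has one trans partner and four cis neighbours.
Systematic enumeration (placing each ligand type in turn and discarding arrangements equivalent by rotation or reflection) gives 9 geometric isomers.

9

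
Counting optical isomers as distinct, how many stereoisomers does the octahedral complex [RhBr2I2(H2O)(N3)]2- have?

An octahedron has six vertices in three trans pairs; every non-trans pair is cis.
The distinct arrangements are (6 in all): Br trans, I cis; Br trans, I trans; Br cis, I cis (3 arrangements, 2 chiral); Br cis, I trans.
Of these, 2 lack any improper symmetry element and so occur as enantiomeric pairs, giving 6 + 2 = 8 stereoisomers in total.

8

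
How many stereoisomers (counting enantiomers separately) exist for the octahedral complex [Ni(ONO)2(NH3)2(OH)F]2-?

8

An octahedron has six vertices in three trans pairs; every non-trans pair is cis.
There are 6 geometric isomers: ONO trans, NH3 cis; ONO cis, NH3 cis (3 arrangements, 2 chiral); ONO trans, NH3 trans; ONO cis, NH3 trans.
Of these, 2 lack any improper symmetry element and so occur as enantiomeric pairs, giving 6 + 2 = 8 stereoisomers in total.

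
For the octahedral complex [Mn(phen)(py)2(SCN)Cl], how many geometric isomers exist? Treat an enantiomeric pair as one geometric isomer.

An octahedron has six vertices in three trans pairs; every non-trans pair is cis.
Each phen is bidentate and must span two cis positions.
There are 4 geometric isomers: py cis (3 arrangements, 2 chiral); py trans.

4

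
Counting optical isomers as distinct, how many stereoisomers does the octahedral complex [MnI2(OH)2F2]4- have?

6

An octahedron has six vertices in three trans pairs; every non-trans pair is cis.
There are 5 geometric isomers: I trans, OH trans, F trans; I cis, OH cis, F trans; I cis, OH trans, F cis; I cis, OH cis, F cis (chiral); I trans, OH cis, F cis.
One of these lacks any improper symmetry element and so occurs as an enantiomeric pair, giving 5 + 1 = 6 stereoisomers in total.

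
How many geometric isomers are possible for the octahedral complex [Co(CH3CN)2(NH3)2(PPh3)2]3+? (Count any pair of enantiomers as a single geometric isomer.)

5

An octahedron has six vertices in three trans pairs; every non-trans pair is cis.
Working through the distinct placements yields 5 geometric isomers: CH3CN trans, NH3 trans, PPh3 trans; CH3CN trans, NH3 cis, PPh3 cis; CH3CN cis, NH3 cis, PPh3 trans; CH3CN cis, NH3 cis, PPh3 cis (chiral); CH3CN cis, NH3 trans, PPh3 cis.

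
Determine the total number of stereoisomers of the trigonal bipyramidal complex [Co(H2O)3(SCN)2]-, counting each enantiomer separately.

In a trigonal bipyramid the two axial positions differ from the three equatorial ones.
There are 3 geometric isomers: SCN both equatorial; SCN one axial, one equatorial; SCN both axial.
Each arrangement has an internal mirror plane or centre of symmetry, so none is chiral.

3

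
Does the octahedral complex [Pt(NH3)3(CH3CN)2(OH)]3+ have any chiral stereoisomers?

no

The six octahedral sites form three mutually perpendicular trans pairs.
The distinct arrangements are (3 in all): NH3 mer, CH3CN trans; NH3 fac, CH3CN cis; NH3 mer, CH3CN cis.
Each arrangement has an internal mirror plane or centre of symmetry, so none is chiral.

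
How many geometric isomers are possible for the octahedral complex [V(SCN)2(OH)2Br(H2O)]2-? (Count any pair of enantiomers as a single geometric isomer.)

6

The distinct arrangements are (6 in all): SCN trans, OH trans; SCN cis, OH cis (3 arrangements, 2 chiral); SCN trans, OH cis; SCN cis, OH trans.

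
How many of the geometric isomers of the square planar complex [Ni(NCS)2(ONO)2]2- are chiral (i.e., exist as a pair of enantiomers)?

A square has two trans pairs of vertices; adjacent vertices are cis.
Systematic placement gives 2 geometric isomers: NCS cis; NCS trans.
Each arrangement has an internal mirror plane or centre of symmetry, so none is chiral.

0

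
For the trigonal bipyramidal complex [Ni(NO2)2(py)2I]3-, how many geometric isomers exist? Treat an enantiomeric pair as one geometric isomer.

5

In a trigonal bipyramid the two axial positions differ from the three equatorial ones.
Systematic enumeration (placing each ligand type in turn and discarding arrangements equivalent by rotation or reflection) gives 5 geometric isomers.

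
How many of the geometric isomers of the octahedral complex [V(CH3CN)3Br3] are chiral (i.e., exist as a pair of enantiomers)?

Working through the distinct placements yields 2 geometric isomers: CH3CN mer; CH3CN fac.
Each arrangement has an internal mirror plane or centre of symmetry, so none is chiral.

0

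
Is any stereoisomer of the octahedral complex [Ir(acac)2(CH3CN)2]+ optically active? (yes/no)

In an octahedral complex each vertex has one trans partner and four cis neighbours.
Each acac is bidentate and must span two cis positions.
Working through the distinct placements yields 2 geometric isomers: CH3CN trans; CH3CN cis (chiral).
One of these lacks any improper symmetry element and so occurs as an enantiomeric pair, giving 2 + 1 = 3 stereoisomers in total.

yes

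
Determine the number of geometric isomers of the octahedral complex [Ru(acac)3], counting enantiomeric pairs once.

1

An octahedron has six vertices in three trans pairs; every non-trans pair is cis.
Each acac is bidentate and must span two cis positions.
Only one geometric arrangement is possible; it has no improper symmetry element, so it exists as a pair of enantiomers (2 stereoisomers).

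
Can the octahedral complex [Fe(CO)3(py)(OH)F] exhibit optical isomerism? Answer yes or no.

An octahedron has six vertices in three trans pairs; every non-trans pair is cis.
There are 4 geometric isomers: CO mer (3 arrangements); CO fac (chiral).
One of these lacks any improper symmetry element and so occurs as an enantiomeric pair, giving 4 + 1 = 5 stereoisomers in total.

yes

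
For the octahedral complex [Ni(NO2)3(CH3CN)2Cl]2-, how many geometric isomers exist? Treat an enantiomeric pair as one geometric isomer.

In an octahedral complex each vertex has one trans partner and four cis neighbours.
There are 3 geometric isomers: NO2 mer, CH3CN trans; NO2 mer, CH3CN cis; NO2 fac, CH3CN cis.

3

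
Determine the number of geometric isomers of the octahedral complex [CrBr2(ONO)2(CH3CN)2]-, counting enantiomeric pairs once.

5

The six octahedral sites form three mutually perpendicular trans pairs.
There are 5 geometric isomers: Br trans, ONO trans, CH3CN trans; Br trans, ONO cis, CH3CN cis; Br cis, ONO trans, CH3CN cis; Br cis, ONO cis, CH3CN cis (chiral); Br cis, ONO cis, CH3CN trans.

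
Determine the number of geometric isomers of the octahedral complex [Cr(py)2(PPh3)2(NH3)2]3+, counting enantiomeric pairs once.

5

The six octahedral sites form three mutually perpendicular trans pairs.
Systematic placement gives 5 geometric isomers: py trans, PPh3 trans, NH3 trans; py cis, PPh3 cis, NH3 trans; py trans, PPh3 cis, NH3 cis; py cis, PPh3 cis, NH3 cis (chiral); py cis, PPh3 trans, NH3 cis.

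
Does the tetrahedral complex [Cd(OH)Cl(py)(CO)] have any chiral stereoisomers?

yes

Only one geometric arrangement is possible; it has no improper symmetry element, so it exists as a pair of enantiomers (2 stereoisomers).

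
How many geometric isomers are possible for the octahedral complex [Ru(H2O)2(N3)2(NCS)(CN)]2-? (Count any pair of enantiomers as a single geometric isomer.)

6

In an octahedral complex each vertex has one trans partner and four cis neighbours.
Working through the distinct placements yields 6 geometric isomers: H2O cis, N3 cis (3 arrangements, 2 chiral); H2O cis, N3 trans; H2O trans, N3 cis; H2O trans, N3 trans.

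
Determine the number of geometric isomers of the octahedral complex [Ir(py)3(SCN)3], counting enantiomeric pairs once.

2

The six octahedral sites form three mutually perpendicular trans pairs.
Systematic placement gives 2 geometric isomers: py mer; py fac.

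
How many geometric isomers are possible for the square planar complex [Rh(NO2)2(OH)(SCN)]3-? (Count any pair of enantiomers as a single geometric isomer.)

A square has two trans pairs of vertices; adjacent vertices are cis.
The distinct arrangements are (2 in all): NO2 cis; NO2 trans.

2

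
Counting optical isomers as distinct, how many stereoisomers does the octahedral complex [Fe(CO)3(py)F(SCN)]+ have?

In an octahedral complex each vertex has one trans partner and four cis neighbours.
Working through the distinct placements yields 4 geometric isomers: CO mer (3 arrangements); CO fac (chiral).
One of these lacks any improper symmetry element and so occurs as an enantiomeric pair, giving 4 + 1 = 5 stereoisomers in total.

5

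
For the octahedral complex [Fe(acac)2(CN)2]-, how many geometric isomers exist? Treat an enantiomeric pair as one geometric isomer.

2

The six octahedral sites form three mutually perpendicular trans pairs.
Each acac is bidentate and must span two cis positions.
Working through the distinct placements yields 2 geometric isomers: CN trans; CN cis (chiral).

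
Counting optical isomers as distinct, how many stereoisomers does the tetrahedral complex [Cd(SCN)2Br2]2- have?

1

All four vertices of a tetrahedron are equivalent and mutually adjacent, so cis/trans isomerism cannot arise.
Only one geometric arrangement is possible.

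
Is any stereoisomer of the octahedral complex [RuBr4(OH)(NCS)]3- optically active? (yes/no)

In an octahedral complex each vertex has one trans partner and four cis neighbours.
There are 2 geometric isomers: OH and NCS mutually trans; OH and NCS mutually cis.
Each arrangement has an internal mirror plane or centre of symmetry, so none is chiral.

no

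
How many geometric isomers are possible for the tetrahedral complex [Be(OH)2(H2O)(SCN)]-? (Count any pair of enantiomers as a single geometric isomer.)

In a tetrahedral complex all four positions are equivalent and every pair of ligands is adjacent — there is no cis/trans distinction.
Only one geometric arrangement is possible.

1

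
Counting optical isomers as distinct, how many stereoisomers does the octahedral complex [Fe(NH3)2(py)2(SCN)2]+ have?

6

Systematic placement gives 5 geometric isomers: NH3 trans, py trans, SCN trans; NH3 trans, py cis, SCN cis; NH3 cis, py trans, SCN cis; NH3 cis, py cis, SCN cis (chiral); NH3 cis, py cis, SCN trans.
One of these lacks any improper symmetry element and so occurs as an enantiomeric pair, giving 5 + 1 = 6 stereoisomers in total.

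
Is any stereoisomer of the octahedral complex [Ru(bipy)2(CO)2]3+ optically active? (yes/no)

yes

Each bipy is bidentate and must span two cis positions.
Systematic placement gives 2 geometric isomers: CO trans; CO cis (chiral).
One of these lacks any improper symmetry element and so occurs as an enantiomeric pair, giving 2 + 1 = 3 stereoisomers in total.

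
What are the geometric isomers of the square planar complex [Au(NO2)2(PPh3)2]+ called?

A square has two trans pairs of vertices; adjacent vertices are cis.
There are 2 geometric isomers: NO2 cis; NO2 trans.

cis and trans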